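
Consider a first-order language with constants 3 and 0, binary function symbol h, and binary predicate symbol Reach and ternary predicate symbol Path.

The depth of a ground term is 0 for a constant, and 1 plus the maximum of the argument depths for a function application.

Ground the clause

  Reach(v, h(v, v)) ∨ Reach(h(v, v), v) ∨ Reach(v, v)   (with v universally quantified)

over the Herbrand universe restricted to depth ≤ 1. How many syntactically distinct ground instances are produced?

6

Ground terms of depth ≤ 1:
  Let N_k = |{terms of depth ≤ k}|. Then N_0 = 2 and N_k = 2 + N_{k-1}^2 for k ≥ 1 (one summand per function symbol, arity giving the exponent).
  N_0 = 2
  N_1 = 2 + 2^2 = 6
So there are 6 ground terms available for substitution.
The variable v ranges independently over the available ground terms, and distinct assignments produce distinct instances.
Number of ground instances = 6.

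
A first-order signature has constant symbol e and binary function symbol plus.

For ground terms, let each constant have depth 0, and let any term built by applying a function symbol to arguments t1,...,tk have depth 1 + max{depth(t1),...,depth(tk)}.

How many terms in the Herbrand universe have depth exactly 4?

Let N_k = |{terms of depth ≤ k}|. Then N_0 = 1 and N_k = 1 + N_{k-1}^2 for k ≥ 1 (one summand per function symbol, arity giving the exponent).
N_0 = 1
N_1 = 1 + 1^2 = 2
N_2 = 1 + 2^2 = 5
N_3 = 1 + 5^2 = 26
N_4 = 1 + 26^2 = 677
Terms of depth exactly 4: N_4 − N_3 = 677 − 26 = 651.

651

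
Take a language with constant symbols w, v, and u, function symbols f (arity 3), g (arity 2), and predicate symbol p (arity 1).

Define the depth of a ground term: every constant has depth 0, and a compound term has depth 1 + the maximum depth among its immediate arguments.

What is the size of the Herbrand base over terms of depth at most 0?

First count ground terms of depth ≤ 0.
If N_k denotes the number of depth-≤k ground terms, the 3 constants give N_0 = 3, and each function symbol of arity r contributes N_{k-1}^r new terms at level k: N_k = 3 + N_{k-1}^3 + N_{k-1}^2.
N_0 = 3
Explicitly: w, v, u.
So |H| = 3.
Each predicate of arity r yields |H|^r ground atoms (one per choice of an r-tuple from H):
  p: 3
Total ground atoms: 3.

3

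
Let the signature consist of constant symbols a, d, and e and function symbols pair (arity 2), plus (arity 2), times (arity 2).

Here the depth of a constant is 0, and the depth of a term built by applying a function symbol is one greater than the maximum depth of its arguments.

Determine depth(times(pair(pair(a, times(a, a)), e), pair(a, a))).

depth(times(a, a)) = 1 + max(0, 0) = 1
depth(pair(a, times(a, a))) = 1 + max(0, 1) = 2
depth(pair(pair(a, times(a, a)), e)) = 1 + max(2, 0) = 3
depth(pair(a, a)) = 1 + max(0, 0) = 1
depth(times(pair(pair(a, times(a, a)), e), pair(a, a))) = 1 + max(3, 1) = 4

4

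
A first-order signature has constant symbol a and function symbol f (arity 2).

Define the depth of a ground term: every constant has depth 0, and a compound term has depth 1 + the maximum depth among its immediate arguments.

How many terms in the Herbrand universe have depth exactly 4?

651

Let N_k count ground terms of depth at most k. Each non-constant term of depth ≤ k is some function symbol applied to depth-≤(k−1) arguments, giving N_k = 1 + N_{k-1}^2.
N_0 = 1
N_1 = 1 + 1^2 = 2
N_2 = 1 + 2^2 = 5
N_3 = 1 + 5^2 = 26
N_4 = 1 + 26^2 = 677
Terms of depth exactly 4: N_4 − N_3 = 677 − 26 = 651.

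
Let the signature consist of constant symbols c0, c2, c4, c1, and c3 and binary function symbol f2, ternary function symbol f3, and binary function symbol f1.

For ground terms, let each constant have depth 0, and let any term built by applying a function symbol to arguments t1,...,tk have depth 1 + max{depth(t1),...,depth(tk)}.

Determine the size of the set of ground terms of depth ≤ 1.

If N_k denotes the number of depth-≤k ground terms, the 5 constants give N_0 = 5, and each function symbol of arity r contributes N_{k-1}^r new terms at level k: N_k = 5 + N_{k-1}^2 + N_{k-1}^3 + N_{k-1}^2.
N_0 = 5
N_1 = 5 + 5^2 + 5^3 + 5^2 = 180

180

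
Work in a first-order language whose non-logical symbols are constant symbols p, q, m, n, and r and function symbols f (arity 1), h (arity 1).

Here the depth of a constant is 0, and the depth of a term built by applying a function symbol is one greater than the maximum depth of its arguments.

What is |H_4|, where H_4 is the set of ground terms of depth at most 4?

155

Let N_k count ground terms of depth at most k. Each non-constant term of depth ≤ k is some function symbol applied to depth-≤(k−1) arguments, giving N_k = 5 + N_{k-1} + N_{k-1}.
N_0 = 5
N_1 = 5 + 5 + 5 = 15
N_2 = 5 + 15 + 15 = 35
N_3 = 5 + 35 + 35 = 75
N_4 = 5 + 75 + 75 = 155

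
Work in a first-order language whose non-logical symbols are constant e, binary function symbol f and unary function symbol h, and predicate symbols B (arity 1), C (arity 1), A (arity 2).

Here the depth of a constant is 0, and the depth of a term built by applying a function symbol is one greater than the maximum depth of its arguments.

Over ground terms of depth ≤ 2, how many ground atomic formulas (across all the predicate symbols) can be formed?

195

First count ground terms of depth ≤ 2.
Let N_k count ground terms of depth at most k. Each non-constant term of depth ≤ k is some function symbol applied to depth-≤(k−1) arguments, giving N_k = 1 + N_{k-1}^2 + N_{k-1}.
N_0 = 1
N_1 = 1 + 1^2 + 1 = 3
N_2 = 1 + 3^2 + 3 = 13
So |H| = 13.
Ground atoms are formed by filling each argument slot of a predicate with a term from H, so an r-ary predicate gives |H|^r atoms:
  B: 13;  C: 13;  A: 13^2 = 169
Total ground atoms: 13 + 13 + 169 = 195.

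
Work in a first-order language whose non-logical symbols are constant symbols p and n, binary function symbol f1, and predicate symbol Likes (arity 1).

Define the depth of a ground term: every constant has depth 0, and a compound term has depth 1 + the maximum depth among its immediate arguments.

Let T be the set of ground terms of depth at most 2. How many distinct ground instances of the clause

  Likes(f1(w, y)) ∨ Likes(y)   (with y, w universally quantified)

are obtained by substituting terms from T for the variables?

Ground terms of depth ≤ 2:
  Let N_k = |{terms of depth ≤ k}|. Then N_0 = 2 and N_k = 2 + N_{k-1}^2 for k ≥ 1 (one summand per function symbol, arity giving the exponent).
  N_0 = 2
  N_1 = 2 + 2^2 = 6
  N_2 = 2 + 6^2 = 38
So there are 38 ground terms available for substitution.
The clause has 2 distinct variables (y, w), each appearing in the body. In the free term algebra distinct substitutions yield syntactically distinct ground instances.
Number of ground instances = 38^2 = 1444.

1444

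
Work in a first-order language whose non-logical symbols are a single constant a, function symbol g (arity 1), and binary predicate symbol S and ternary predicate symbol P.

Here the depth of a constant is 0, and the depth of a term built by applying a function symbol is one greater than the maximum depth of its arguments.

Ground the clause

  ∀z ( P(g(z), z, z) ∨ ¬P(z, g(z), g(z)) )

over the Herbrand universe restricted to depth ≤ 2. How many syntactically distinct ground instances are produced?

3

Ground terms of depth ≤ 2:
  Let N_k = |{terms of depth ≤ k}|. Then N_0 = 1 and N_k = 1 + N_{k-1} for k ≥ 1 (one summand per function symbol, arity giving the exponent).
  N_0 = 1
  N_1 = 1 + 1 = 2
  N_2 = 1 + 2 = 3
So there are 3 ground terms available for substitution.
The body mentions the single quantified variable z; since ground terms form a free algebra, no two substitutions collapse to the same formula.
Number of ground instances = 3.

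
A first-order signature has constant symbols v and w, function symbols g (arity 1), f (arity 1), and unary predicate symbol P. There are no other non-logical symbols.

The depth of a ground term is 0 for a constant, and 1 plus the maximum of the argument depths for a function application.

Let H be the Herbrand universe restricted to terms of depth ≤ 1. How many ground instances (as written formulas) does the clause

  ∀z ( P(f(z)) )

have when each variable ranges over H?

6

Ground terms of depth ≤ 1:
  If N_k denotes the number of depth-≤k ground terms, the 2 constants give N_0 = 2, and each function symbol of arity r contributes N_{k-1}^r new terms at level k: N_k = 2 + N_{k-1} + N_{k-1}.
  N_0 = 2
  N_1 = 2 + 2 + 2 = 6
  Explicitly: v, w, g(v), g(w), f(v), f(w).
So there are 6 ground terms available for substitution.
The body mentions the single quantified variable z; since ground terms form a free algebra, no two substitutions collapse to the same formula.
Number of ground instances = 6.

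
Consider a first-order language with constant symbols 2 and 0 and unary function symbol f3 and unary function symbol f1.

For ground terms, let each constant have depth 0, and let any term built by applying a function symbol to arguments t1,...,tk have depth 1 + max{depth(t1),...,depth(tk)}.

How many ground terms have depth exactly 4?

Let N_k count ground terms of depth at most k. Each non-constant term of depth ≤ k is some function symbol applied to depth-≤(k−1) arguments, giving N_k = 2 + N_{k-1} + N_{k-1}.
N_0 = 2
N_1 = 2 + 2 + 2 = 6
N_2 = 2 + 6 + 6 = 14
N_3 = 2 + 14 + 14 = 30
N_4 = 2 + 30 + 30 = 62
Terms of depth exactly 4: N_4 − N_3 = 62 − 30 = 32.

32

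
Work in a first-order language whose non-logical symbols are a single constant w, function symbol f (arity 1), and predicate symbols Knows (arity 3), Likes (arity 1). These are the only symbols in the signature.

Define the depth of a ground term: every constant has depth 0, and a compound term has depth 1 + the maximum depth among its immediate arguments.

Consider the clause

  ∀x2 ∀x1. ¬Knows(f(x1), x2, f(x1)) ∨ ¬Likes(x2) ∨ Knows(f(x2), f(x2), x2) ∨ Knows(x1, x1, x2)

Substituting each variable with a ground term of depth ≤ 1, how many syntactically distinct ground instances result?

4

Ground terms of depth ≤ 1:
  Let N_k = |{terms of depth ≤ k}|. Then N_0 = 1 and N_k = 1 + N_{k-1} for k ≥ 1 (one summand per function symbol, arity giving the exponent).
  N_0 = 1
  N_1 = 1 + 1 = 2
  Explicitly: w, f(w).
So there are 2 ground terms available for substitution.
The body mentions every one of the 2 quantified variables; since ground terms form a free algebra, no two substitutions collapse to the same formula.
Number of ground instances = 2^2 = 4.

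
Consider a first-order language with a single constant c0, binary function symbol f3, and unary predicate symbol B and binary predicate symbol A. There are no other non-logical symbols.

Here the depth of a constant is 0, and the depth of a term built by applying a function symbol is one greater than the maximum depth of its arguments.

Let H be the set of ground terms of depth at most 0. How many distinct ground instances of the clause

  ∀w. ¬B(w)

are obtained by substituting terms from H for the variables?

Ground terms of depth ≤ 0:
  Let N_k count ground terms of depth at most k. Each non-constant term of depth ≤ k is some function symbol applied to depth-≤(k−1) arguments, giving N_k = 1 + N_{k-1}^2.
  N_0 = 1
  Explicitly: c0.
So there is exactly 1 ground term available for substitution.
There is 1 variable to instantiate (w),  occurring in at least one literal, so different choices give different ground instances.
Number of ground instances = 1.

1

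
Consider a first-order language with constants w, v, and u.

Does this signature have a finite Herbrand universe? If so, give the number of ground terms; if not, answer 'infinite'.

3

There are no function symbols, so every ground term is one of the 3 constants.
The Herbrand universe is {w, v, u}, which is finite with 3 elements.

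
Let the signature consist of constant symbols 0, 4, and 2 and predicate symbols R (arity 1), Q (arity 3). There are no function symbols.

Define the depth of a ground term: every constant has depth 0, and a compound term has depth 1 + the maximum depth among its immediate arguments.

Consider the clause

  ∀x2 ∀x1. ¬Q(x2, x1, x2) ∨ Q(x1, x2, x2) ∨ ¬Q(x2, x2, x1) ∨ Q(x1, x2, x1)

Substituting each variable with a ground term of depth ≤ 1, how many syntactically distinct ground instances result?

9

Ground terms of depth ≤ 1:
  With no function symbols every ground term is a constant, so there are exactly 3 ground terms at every depth bound.
  N_0 = 3
  N_1 = 3
So there are 3 ground terms available for substitution.
There are 2 variables to instantiate (x2, x1), each occurring in at least one literal, so different choices give different ground instances.
Number of ground instances = 3^2 = 9.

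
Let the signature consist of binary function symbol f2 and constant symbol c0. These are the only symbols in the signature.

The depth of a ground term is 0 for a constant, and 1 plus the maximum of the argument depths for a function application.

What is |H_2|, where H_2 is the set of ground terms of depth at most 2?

5

Write N_k for the number of ground terms of depth ≤ k. A term of depth ≤ k is either a constant or a function symbol applied to arguments of depth ≤ k−1, so N_k = 1 + N_{k-1}^2.
N_0 = 1
N_1 = 1 + 1^2 = 2
N_2 = 1 + 2^2 = 5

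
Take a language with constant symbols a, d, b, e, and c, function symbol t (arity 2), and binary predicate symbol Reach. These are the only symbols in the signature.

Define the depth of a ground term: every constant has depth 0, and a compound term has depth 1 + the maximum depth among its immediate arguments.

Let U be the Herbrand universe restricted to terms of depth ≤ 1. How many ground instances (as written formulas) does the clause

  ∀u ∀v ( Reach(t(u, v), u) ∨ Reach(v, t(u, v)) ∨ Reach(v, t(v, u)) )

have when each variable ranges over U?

Ground terms of depth ≤ 1:
  Let N_k = |{terms of depth ≤ k}|. Then N_0 = 5 and N_k = 5 + N_{k-1}^2 for k ≥ 1 (one summand per function symbol, arity giving the exponent).
  N_0 = 5
  N_1 = 5 + 5^2 = 30
So there are 30 ground terms available for substitution.
Each of u, v ranges independently over the available ground terms, and distinct assignments produce distinct instances.
Number of ground instances = 30^2 = 900.

900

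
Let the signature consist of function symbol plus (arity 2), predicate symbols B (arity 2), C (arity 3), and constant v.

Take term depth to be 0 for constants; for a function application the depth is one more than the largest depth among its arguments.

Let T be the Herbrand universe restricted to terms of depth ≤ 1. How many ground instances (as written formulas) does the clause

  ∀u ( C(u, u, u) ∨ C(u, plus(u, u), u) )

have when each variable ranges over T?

2

Ground terms of depth ≤ 1:
  If N_k denotes the number of depth-≤k ground terms, the 1 constant gives N_0 = 1, and each function symbol of arity r contributes N_{k-1}^r new terms at level k: N_k = 1 + N_{k-1}^2.
  N_0 = 1
  N_1 = 1 + 1^2 = 2
So there are 2 ground terms available for substitution.
The body mentions the single quantified variable u; since ground terms form a free algebra, no two substitutions collapse to the same formula.
Number of ground instances = 2.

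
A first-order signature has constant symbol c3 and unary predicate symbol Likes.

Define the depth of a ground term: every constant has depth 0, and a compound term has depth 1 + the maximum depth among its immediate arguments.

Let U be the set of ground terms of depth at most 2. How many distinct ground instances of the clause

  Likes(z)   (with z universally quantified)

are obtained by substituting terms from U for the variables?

Ground terms of depth ≤ 2:
  With no function symbols every ground term is a constant, so there is exactly 1 ground term at every depth bound.
  N_0 = 1
  N_1 = 1
  N_2 = 1
So there is exactly 1 ground term available for substitution.
There is 1 variable to instantiate (z),  occurring in at least one literal, so different choices give different ground instances.
Number of ground instances = 1.

1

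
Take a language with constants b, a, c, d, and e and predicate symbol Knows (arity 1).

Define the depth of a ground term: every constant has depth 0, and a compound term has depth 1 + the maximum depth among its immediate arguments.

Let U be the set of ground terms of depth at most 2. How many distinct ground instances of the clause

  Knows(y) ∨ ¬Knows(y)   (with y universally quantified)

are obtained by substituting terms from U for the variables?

Ground terms of depth ≤ 2:
  With no function symbols every ground term is a constant, so there are exactly 5 ground terms at every depth bound.
  N_0 = 5
  N_1 = 5
  N_2 = 5
  Explicitly: b, a, c, d, e.
So there are 5 ground terms available for substitution.
The body mentions the single quantified variable y; since ground terms form a free algebra, no two substitutions collapse to the same formula.
Number of ground instances = 5.

5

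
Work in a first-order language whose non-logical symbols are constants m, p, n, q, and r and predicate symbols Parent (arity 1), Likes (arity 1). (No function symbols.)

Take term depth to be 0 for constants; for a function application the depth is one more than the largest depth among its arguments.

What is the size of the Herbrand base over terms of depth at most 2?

First count ground terms of depth ≤ 2.
With no function symbols every ground term is a constant, so there are exactly 5 ground terms at every depth bound.
N_0 = 5
N_1 = 5
N_2 = 5
Explicitly: m, p, n, q, r.
So |H| = 5.
A ground atom is a predicate applied to a tuple of terms from H, so the count is the sum over predicates of |H|^arity:
  Parent: 5;  Likes: 5
Total ground atoms: 5 + 5 = 10.

10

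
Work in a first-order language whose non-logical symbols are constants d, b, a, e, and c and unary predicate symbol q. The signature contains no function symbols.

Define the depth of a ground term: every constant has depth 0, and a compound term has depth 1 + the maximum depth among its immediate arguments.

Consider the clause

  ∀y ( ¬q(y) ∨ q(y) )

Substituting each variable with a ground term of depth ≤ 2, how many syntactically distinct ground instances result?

5

Ground terms of depth ≤ 2:
  With no function symbols every ground term is a constant, so there are exactly 5 ground terms at every depth bound.
  N_0 = 5
  N_1 = 5
  N_2 = 5
  Explicitly: d, b, a, e, c.
So there are 5 ground terms available for substitution.
The body mentions the single quantified variable y; since ground terms form a free algebra, no two substitutions collapse to the same formula.
Number of ground instances = 5.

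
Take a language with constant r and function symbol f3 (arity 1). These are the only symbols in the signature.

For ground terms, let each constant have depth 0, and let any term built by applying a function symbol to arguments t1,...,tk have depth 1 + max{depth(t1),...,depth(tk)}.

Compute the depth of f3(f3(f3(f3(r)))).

4

depth(f3(r)) = 1 + depth(r) = 1 + 0 = 1
depth(f3(f3(r))) = 1 + depth(f3(r)) = 1 + 1 = 2
depth(f3(f3(f3(r)))) = 1 + depth(f3(f3(r))) = 1 + 2 = 3
depth(f3(f3(f3(f3(r))))) = 1 + depth(f3(f3(f3(r)))) = 1 + 3 = 4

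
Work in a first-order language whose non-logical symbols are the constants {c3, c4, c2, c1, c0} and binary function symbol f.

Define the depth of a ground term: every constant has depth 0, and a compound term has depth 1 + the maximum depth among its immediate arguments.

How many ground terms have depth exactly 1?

25

Let N_k = |{terms of depth ≤ k}|. Then N_0 = 5 and N_k = 5 + N_{k-1}^2 for k ≥ 1 (one summand per function symbol, arity giving the exponent).
N_0 = 5
N_1 = 5 + 5^2 = 30
Terms of depth exactly 1: N_1 − N_0 = 30 − 5 = 25.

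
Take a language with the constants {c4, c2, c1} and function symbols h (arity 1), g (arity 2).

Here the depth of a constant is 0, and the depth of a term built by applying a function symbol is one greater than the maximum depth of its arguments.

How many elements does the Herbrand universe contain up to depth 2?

Write N_k for the number of ground terms of depth ≤ k. A term of depth ≤ k is either a constant or a function symbol applied to arguments of depth ≤ k−1, so N_k = 3 + N_{k-1} + N_{k-1}^2.
N_0 = 3
N_1 = 3 + 3 + 3^2 = 15
N_2 = 3 + 15 + 15^2 = 243

243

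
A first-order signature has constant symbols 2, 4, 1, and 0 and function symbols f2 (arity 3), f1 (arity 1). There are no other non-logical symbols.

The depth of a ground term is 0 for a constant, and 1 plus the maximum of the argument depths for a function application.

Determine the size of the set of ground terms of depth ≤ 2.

373324

Let N_k = |{terms of depth ≤ k}|. Then N_0 = 4 and N_k = 4 + N_{k-1}^3 + N_{k-1} for k ≥ 1 (one summand per function symbol, arity giving the exponent).
N_0 = 4
N_1 = 4 + 4^3 + 4 = 72
N_2 = 4 + 72^3 + 72 = 373324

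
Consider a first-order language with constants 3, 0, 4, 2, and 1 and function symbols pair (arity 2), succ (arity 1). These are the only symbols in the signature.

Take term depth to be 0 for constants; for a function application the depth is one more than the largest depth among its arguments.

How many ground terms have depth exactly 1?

Write N_k for the number of ground terms of depth ≤ k. A term of depth ≤ k is either a constant or a function symbol applied to arguments of depth ≤ k−1, so N_k = 5 + N_{k-1}^2 + N_{k-1}.
N_0 = 5
N_1 = 5 + 5^2 + 5 = 35
Terms of depth exactly 1: N_1 − N_0 = 35 − 5 = 30.

30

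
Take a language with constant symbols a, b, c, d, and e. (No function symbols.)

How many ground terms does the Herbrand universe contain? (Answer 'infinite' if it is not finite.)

5

There are no function symbols, so every ground term is one of the 5 constants.
The Herbrand universe is {a, b, c, d, e}, which is finite with 5 elements.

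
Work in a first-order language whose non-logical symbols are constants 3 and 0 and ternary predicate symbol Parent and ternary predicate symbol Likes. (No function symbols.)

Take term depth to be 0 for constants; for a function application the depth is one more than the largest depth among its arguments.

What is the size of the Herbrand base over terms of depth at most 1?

First count ground terms of depth ≤ 1.
With no function symbols every ground term is a constant, so there are exactly 2 ground terms at every depth bound.
N_0 = 2
N_1 = 2
So |H| = 2.
Each predicate of arity r yields |H|^r ground atoms (one per choice of an r-tuple from H):
  Parent: 2^3 = 8;  Likes: 2^3 = 8
Total ground atoms: 8 + 8 = 16.

16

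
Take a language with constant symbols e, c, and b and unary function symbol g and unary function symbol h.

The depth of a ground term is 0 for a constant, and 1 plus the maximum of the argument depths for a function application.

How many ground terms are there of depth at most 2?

21

Let N_k = |{terms of depth ≤ k}|. Then N_0 = 3 and N_k = 3 + N_{k-1} + N_{k-1} for k ≥ 1 (one summand per function symbol, arity giving the exponent).
N_0 = 3
N_1 = 3 + 3 + 3 = 9
N_2 = 3 + 9 + 9 = 21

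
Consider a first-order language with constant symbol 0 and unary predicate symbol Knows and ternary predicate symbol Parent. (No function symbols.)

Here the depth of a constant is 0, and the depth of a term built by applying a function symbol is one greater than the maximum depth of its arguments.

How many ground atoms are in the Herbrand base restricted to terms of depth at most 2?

2

First count ground terms of depth ≤ 2.
With no function symbols every ground term is a constant, so there is exactly 1 ground term at every depth bound.
N_0 = 1
N_1 = 1
N_2 = 1
Explicitly: 0.
So |H| = 1.
Each predicate of arity r yields |H|^r ground atoms (one per choice of an r-tuple from H):
  Knows: 1;  Parent: 1^3 = 1
Total ground atoms: 1 + 1 = 2.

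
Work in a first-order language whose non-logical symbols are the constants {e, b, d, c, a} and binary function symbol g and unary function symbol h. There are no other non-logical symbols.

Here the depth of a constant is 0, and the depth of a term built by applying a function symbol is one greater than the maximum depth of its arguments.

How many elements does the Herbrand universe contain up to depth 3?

1601495

Let N_k = |{terms of depth ≤ k}|. Then N_0 = 5 and N_k = 5 + N_{k-1}^2 + N_{k-1} for k ≥ 1 (one summand per function symbol, arity giving the exponent).
N_0 = 5
N_1 = 5 + 5^2 + 5 = 35
N_2 = 5 + 35^2 + 35 = 1265
N_3 = 5 + 1265^2 + 1265 = 1601495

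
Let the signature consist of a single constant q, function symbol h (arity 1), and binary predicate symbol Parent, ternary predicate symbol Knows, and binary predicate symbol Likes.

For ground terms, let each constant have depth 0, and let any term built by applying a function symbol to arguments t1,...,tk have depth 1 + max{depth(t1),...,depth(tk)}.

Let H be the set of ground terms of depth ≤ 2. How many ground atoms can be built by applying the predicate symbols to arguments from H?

45

First count ground terms of depth ≤ 2.
Count level by level. With function symbols h/1, the terms of depth ≤ k are the 1 constant together with each function applied to depth-≤(k−1) tuples, so N_k = 1 + N_{k-1}.
N_0 = 1
N_1 = 1 + 1 = 2
N_2 = 1 + 2 = 3
Explicitly: q, h(q), h(h(q)).
So |H| = 3.
Each predicate of arity r yields |H|^r ground atoms (one per choice of an r-tuple from H):
  Parent: 3^2 = 9;  Knows: 3^3 = 27;  Likes: 3^2 = 9
Total ground atoms: 9 + 27 + 9 = 45.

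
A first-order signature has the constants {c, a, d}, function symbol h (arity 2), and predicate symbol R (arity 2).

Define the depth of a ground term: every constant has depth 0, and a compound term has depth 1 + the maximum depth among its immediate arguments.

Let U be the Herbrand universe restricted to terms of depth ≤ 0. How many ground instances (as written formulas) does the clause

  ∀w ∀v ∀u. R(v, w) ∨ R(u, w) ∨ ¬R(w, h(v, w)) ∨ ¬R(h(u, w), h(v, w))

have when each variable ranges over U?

27

Ground terms of depth ≤ 0:
  Write N_k for the number of ground terms of depth ≤ k. A term of depth ≤ k is either a constant or a function symbol applied to arguments of depth ≤ k−1, so N_k = 3 + N_{k-1}^2.
  N_0 = 3
So there are 3 ground terms available for substitution.
The clause has 3 distinct variables (w, v, u), each appearing in the body. In the free term algebra distinct substitutions yield syntactically distinct ground instances.
Number of ground instances = 3^3 = 27.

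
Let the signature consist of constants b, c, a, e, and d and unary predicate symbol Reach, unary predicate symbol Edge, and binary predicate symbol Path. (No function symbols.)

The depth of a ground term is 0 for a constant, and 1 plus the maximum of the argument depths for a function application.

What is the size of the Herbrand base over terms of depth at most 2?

First count ground terms of depth ≤ 2.
With no function symbols every ground term is a constant, so there are exactly 5 ground terms at every depth bound.
N_0 = 5
N_1 = 5
N_2 = 5
Explicitly: b, c, a, e, d.
So |H| = 5.
For each predicate symbol, the number of ground atoms is |H| raised to its arity; summing:
  Reach: 5;  Edge: 5;  Path: 5^2 = 25
Total ground atoms: 5 + 5 + 25 = 35.

35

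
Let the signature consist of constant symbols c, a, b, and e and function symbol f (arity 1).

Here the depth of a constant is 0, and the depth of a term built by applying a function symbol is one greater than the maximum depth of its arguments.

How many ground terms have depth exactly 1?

4

If N_k denotes the number of depth-≤k ground terms, the 4 constants give N_0 = 4, and each function symbol of arity r contributes N_{k-1}^r new terms at level k: N_k = 4 + N_{k-1}.
N_0 = 4
N_1 = 4 + 4 = 8
Terms of depth exactly 1: N_1 − N_0 = 8 − 4 = 4.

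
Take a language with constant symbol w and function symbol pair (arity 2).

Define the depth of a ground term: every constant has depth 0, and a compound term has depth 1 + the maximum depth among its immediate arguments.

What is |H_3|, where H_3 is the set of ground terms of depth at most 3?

26

Let N_k = |{terms of depth ≤ k}|. Then N_0 = 1 and N_k = 1 + N_{k-1}^2 for k ≥ 1 (one summand per function symbol, arity giving the exponent).
N_0 = 1
N_1 = 1 + 1^2 = 2
N_2 = 1 + 2^2 = 5
N_3 = 1 + 5^2 = 26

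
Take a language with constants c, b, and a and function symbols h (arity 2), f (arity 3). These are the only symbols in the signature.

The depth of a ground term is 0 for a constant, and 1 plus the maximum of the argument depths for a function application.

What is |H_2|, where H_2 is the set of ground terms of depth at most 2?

60843

Let N_k count ground terms of depth at most k. Each non-constant term of depth ≤ k is some function symbol applied to depth-≤(k−1) arguments, giving N_k = 3 + N_{k-1}^2 + N_{k-1}^3.
N_0 = 3
N_1 = 3 + 3^2 + 3^3 = 39
N_2 = 3 + 39^2 + 39^3 = 60843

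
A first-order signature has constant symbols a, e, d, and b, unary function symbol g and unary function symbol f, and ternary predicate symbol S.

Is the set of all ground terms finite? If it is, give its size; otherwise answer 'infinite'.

The signature has at least one function symbol (g, arity 1) and at least one constant (a).
Iterating g gives infinitely many distinct ground terms: a, g(a), g(g(a)), ...
So the Herbrand universe is infinite.

infinite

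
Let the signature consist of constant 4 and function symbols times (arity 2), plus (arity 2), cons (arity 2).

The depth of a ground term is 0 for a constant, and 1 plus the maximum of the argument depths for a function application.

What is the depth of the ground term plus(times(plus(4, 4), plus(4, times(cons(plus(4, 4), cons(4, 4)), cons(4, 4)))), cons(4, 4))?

depth(plus(4, 4)) = 1 + max(0, 0) = 1
depth(cons(4, 4)) = 1 + max(0, 0) = 1
depth(cons(plus(4, 4), cons(4, 4))) = 1 + max(1, 1) = 2
depth(times(cons(plus(4, 4), cons(4, 4)), cons(4, 4))) = 1 + max(2, 1) = 3
depth(plus(4, times(cons(plus(4, 4), cons(4, 4)), cons(4, 4)))) = 1 + max(0, 3) = 4
depth(times(plus(4, 4), plus(4, times(cons(plus(4, 4), cons(4, 4)), cons(4, 4))))) = 1 + max(1, 4) = 5
depth(plus(times(plus(4, 4), plus(4, times(cons(plus(4, 4), cons(4, 4)), cons(4, 4)))), cons(4, 4))) = 1 + max(5, 1) = 6

6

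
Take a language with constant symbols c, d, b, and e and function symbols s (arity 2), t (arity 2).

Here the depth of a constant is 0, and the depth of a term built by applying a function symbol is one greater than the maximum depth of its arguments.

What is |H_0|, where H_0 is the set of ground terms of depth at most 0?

4

Write N_k for the number of ground terms of depth ≤ k. A term of depth ≤ k is either a constant or a function symbol applied to arguments of depth ≤ k−1, so N_k = 4 + N_{k-1}^2 + N_{k-1}^2.
N_0 = 4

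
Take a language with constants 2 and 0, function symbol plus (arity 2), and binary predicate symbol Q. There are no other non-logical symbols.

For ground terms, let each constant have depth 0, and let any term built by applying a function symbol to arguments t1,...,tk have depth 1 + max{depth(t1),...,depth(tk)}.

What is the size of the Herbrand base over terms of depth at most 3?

First count ground terms of depth ≤ 3.
If N_k denotes the number of depth-≤k ground terms, the 2 constants give N_0 = 2, and each function symbol of arity r contributes N_{k-1}^r new terms at level k: N_k = 2 + N_{k-1}^2.
N_0 = 2
N_1 = 2 + 2^2 = 6
N_2 = 2 + 6^2 = 38
N_3 = 2 + 38^2 = 1446
So |H| = 1446.
For each predicate symbol, the number of ground atoms is |H| raised to its arity; summing:
  Q: 1446^2 = 2090916
Total ground atoms: 2090916.

2090916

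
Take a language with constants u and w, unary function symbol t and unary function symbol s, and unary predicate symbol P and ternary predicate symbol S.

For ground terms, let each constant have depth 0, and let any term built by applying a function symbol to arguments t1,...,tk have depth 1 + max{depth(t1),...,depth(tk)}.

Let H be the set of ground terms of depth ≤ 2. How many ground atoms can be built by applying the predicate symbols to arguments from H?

First count ground terms of depth ≤ 2.
Let N_k count ground terms of depth at most k. Each non-constant term of depth ≤ k is some function symbol applied to depth-≤(k−1) arguments, giving N_k = 2 + N_{k-1} + N_{k-1}.
N_0 = 2
N_1 = 2 + 2 + 2 = 6
N_2 = 2 + 6 + 6 = 14
So |H| = 14.
Ground atoms are formed by filling each argument slot of a predicate with a term from H, so an r-ary predicate gives |H|^r atoms:
  P: 14;  S: 14^3 = 2744
Total ground atoms: 14 + 2744 = 2758.

2758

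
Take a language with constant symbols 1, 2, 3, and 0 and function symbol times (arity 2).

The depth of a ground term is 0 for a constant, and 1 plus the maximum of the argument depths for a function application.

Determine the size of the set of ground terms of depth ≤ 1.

20

Let N_k count ground terms of depth at most k. Each non-constant term of depth ≤ k is some function symbol applied to depth-≤(k−1) arguments, giving N_k = 4 + N_{k-1}^2.
N_0 = 4
N_1 = 4 + 4^2 = 20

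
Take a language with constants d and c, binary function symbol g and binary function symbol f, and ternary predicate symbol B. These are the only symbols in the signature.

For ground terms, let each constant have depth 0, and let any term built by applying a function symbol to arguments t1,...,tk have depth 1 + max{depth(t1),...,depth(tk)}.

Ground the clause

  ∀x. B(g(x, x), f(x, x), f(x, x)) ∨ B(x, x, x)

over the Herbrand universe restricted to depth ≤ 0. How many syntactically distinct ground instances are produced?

2

Ground terms of depth ≤ 0:
  If N_k denotes the number of depth-≤k ground terms, the 2 constants give N_0 = 2, and each function symbol of arity r contributes N_{k-1}^r new terms at level k: N_k = 2 + N_{k-1}^2 + N_{k-1}^2.
  N_0 = 2
So there are 2 ground terms available for substitution.
There is 1 variable to instantiate (x),  occurring in at least one literal, so different choices give different ground instances.
Number of ground instances = 2.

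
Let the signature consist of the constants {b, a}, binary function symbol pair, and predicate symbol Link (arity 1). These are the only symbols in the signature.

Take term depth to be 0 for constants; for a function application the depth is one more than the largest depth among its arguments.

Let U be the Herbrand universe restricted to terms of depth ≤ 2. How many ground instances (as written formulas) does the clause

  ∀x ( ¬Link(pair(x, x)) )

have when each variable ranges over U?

38

Ground terms of depth ≤ 2:
  Let N_k = |{terms of depth ≤ k}|. Then N_0 = 2 and N_k = 2 + N_{k-1}^2 for k ≥ 1 (one summand per function symbol, arity giving the exponent).
  N_0 = 2
  N_1 = 2 + 2^2 = 6
  N_2 = 2 + 6^2 = 38
So there are 38 ground terms available for substitution.
The body mentions the single quantified variable x; since ground terms form a free algebra, no two substitutions collapse to the same formula.
Number of ground instances = 38.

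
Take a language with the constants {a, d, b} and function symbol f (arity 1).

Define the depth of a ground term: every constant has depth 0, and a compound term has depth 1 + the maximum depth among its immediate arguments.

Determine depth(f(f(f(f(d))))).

4

depth(f(d)) = 1 + depth(d) = 1 + 0 = 1
depth(f(f(d))) = 1 + depth(f(d)) = 1 + 1 = 2
depth(f(f(f(d)))) = 1 + depth(f(f(d))) = 1 + 2 = 3
depth(f(f(f(f(d))))) = 1 + depth(f(f(f(d)))) = 1 + 3 = 4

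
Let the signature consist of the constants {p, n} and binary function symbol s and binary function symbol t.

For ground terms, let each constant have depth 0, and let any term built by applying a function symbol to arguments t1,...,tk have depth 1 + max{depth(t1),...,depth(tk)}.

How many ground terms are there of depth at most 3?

Write N_k for the number of ground terms of depth ≤ k. A term of depth ≤ k is either a constant or a function symbol applied to arguments of depth ≤ k−1, so N_k = 2 + N_{k-1}^2 + N_{k-1}^2.
N_0 = 2
N_1 = 2 + 2^2 + 2^2 = 10
N_2 = 2 + 10^2 + 10^2 = 202
N_3 = 2 + 202^2 + 202^2 = 81610

81610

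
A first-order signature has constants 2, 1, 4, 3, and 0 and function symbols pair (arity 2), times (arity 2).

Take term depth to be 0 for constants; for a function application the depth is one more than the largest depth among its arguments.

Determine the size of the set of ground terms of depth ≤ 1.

If N_k denotes the number of depth-≤k ground terms, the 5 constants give N_0 = 5, and each function symbol of arity r contributes N_{k-1}^r new terms at level k: N_k = 5 + N_{k-1}^2 + N_{k-1}^2.
N_0 = 5
N_1 = 5 + 5^2 + 5^2 = 55

55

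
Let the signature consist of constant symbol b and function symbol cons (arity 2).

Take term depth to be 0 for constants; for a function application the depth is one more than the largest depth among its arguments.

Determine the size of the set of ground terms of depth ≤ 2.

If N_k denotes the number of depth-≤k ground terms, the 1 constant gives N_0 = 1, and each function symbol of arity r contributes N_{k-1}^r new terms at level k: N_k = 1 + N_{k-1}^2.
N_0 = 1
N_1 = 1 + 1^2 = 2
N_2 = 1 + 2^2 = 5
Explicitly: b, cons(b, b), cons(b, cons(b, b)), cons(cons(b, b), b), cons(cons(b, b), cons(b, b)).

5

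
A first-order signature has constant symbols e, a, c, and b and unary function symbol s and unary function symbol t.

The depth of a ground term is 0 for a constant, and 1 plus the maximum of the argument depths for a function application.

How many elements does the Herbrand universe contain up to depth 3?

Write N_k for the number of ground terms of depth ≤ k. A term of depth ≤ k is either a constant or a function symbol applied to arguments of depth ≤ k−1, so N_k = 4 + N_{k-1} + N_{k-1}.
N_0 = 4
N_1 = 4 + 4 + 4 = 12
N_2 = 4 + 12 + 12 = 28
N_3 = 4 + 28 + 28 = 60

60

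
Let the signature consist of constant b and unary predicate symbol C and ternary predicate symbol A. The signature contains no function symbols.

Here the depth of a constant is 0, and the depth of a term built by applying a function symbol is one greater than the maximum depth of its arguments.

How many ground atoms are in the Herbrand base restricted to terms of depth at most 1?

2

First count ground terms of depth ≤ 1.
With no function symbols every ground term is a constant, so there is exactly 1 ground term at every depth bound.
N_0 = 1
N_1 = 1
So |H| = 1.
For each predicate symbol, the number of ground atoms is |H| raised to its arity; summing:
  C: 1;  A: 1^3 = 1
Total ground atoms: 1 + 1 = 2.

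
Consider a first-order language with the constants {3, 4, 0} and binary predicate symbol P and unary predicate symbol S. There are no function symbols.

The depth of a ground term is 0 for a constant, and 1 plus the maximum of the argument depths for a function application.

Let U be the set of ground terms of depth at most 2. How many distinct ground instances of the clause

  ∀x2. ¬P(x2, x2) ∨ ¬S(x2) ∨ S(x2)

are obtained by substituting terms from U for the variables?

3

Ground terms of depth ≤ 2:
  With no function symbols every ground term is a constant, so there are exactly 3 ground terms at every depth bound.
  N_0 = 3
  N_1 = 3
  N_2 = 3
  Explicitly: 3, 4, 0.
So there are 3 ground terms available for substitution.
The variable x2 ranges independently over the available ground terms, and distinct assignments produce distinct instances.
Number of ground instances = 3.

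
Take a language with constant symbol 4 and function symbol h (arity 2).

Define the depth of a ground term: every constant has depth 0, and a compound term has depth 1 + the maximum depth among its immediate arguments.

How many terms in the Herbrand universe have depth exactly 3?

If N_k denotes the number of depth-≤k ground terms, the 1 constant gives N_0 = 1, and each function symbol of arity r contributes N_{k-1}^r new terms at level k: N_k = 1 + N_{k-1}^2.
N_0 = 1
N_1 = 1 + 1^2 = 2
N_2 = 1 + 2^2 = 5
N_3 = 1 + 5^2 = 26
Terms of depth exactly 3: N_3 − N_2 = 26 − 5 = 21.

21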